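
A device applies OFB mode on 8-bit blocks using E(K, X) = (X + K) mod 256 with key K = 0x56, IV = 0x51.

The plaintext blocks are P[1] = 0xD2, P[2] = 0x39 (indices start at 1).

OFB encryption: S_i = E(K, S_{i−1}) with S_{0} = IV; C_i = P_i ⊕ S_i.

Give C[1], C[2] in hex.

C[1] = 0x75, C[2] = 0xC4

C[1]: S = E(K, 0x51) = 0xA7; 0xD2 ⊕ 0xA7 = 0x75.
C[2]: S = E(K, 0xA7) = 0xFD; 0x39 ⊕ 0xFD = 0xC4.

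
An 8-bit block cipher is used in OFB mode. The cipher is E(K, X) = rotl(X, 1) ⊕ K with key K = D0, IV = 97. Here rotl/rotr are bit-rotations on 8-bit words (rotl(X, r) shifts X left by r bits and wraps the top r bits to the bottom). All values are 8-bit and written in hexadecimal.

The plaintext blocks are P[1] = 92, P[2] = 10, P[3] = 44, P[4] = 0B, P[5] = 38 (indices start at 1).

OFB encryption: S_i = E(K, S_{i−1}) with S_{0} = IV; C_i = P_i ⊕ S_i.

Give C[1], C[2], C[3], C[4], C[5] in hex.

C[1]: S = E(K, 97) = FF; 92 ⊕ FF = 6D.
C[2]: S = E(K, FF) = 2F; 10 ⊕ 2F = 3F.
C[3]: S = E(K, 2F) = 8E; 44 ⊕ 8E = CA.
C[4]: S = E(K, 8E) = CD; 0B ⊕ CD = C6.
C[5]: S = E(K, CD) = 4B; 38 ⊕ 4B = 73.

C[1] = 6D, C[2] = 3F, C[3] = CA, C[4] = C6, C[5] = 73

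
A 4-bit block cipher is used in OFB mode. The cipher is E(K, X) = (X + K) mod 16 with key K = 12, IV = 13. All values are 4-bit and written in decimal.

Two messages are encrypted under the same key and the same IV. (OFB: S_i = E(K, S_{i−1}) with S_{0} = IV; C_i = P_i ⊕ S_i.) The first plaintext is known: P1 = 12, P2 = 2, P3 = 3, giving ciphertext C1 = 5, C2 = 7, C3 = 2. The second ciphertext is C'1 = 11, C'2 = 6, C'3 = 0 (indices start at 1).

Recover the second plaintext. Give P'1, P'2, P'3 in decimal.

In OFB with a reused IV, both messages share the same keystream S_i, so C_i ⊕ C'_i = P_i ⊕ P'_i and thus P'_i = P_i ⊕ C_i ⊕ C'_i.
P'1: 12 ⊕ 5 ⊕ 11 = 2.
P'2: 2 ⊕ 7 ⊕ 6 = 3.
P'3: 3 ⊕ 2 ⊕ 0 = 1.

P'1 = 2, P'2 = 3, P'3 = 1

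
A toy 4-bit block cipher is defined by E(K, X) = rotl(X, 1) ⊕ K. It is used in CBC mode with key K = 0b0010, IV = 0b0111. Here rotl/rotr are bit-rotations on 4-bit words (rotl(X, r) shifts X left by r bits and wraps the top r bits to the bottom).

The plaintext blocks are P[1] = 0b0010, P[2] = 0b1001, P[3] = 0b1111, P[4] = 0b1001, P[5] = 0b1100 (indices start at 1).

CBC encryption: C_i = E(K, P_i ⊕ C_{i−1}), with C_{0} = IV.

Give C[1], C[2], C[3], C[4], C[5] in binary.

C[1]: P[1] ⊕ 0b0111 = 0b0101; E(K, 0b0101) = 0b1000.
C[2]: P[2] ⊕ 0b1000 = 0b0001; E(K, 0b0001) = 0b0000.
C[3]: P[3] ⊕ 0b0000 = 0b1111; E(K, 0b1111) = 0b1101.
C[4]: P[4] ⊕ 0b1101 = 0b0100; E(K, 0b0100) = 0b1010.
C[5]: P[5] ⊕ 0b1010 = 0b0110; E(K, 0b0110) = 0b1110.

C[1] = 0b1000, C[2] = 0b0000, C[3] = 0b1101, C[4] = 0b1010, C[5] = 0b1110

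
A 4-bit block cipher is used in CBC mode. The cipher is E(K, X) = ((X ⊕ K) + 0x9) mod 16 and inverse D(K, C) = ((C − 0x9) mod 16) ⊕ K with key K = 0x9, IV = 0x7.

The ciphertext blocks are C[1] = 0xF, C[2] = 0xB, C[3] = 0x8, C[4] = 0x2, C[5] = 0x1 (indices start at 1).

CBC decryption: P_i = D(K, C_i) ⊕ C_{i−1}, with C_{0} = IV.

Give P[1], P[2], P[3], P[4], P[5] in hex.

P[1]: D(K, 0xF) = 0xF; 0xF ⊕ 0x7 = 0x8.
P[2]: D(K, 0xB) = 0xB; 0xB ⊕ 0xF = 0x4.
P[3]: D(K, 0x8) = 0x6; 0x6 ⊕ 0xB = 0xD.
P[4]: D(K, 0x2) = 0x0; 0x0 ⊕ 0x8 = 0x8.
P[5]: D(K, 0x1) = 0x1; 0x1 ⊕ 0x2 = 0x3.

P[1] = 0x8, P[2] = 0x4, P[3] = 0xD, P[4] = 0x8, P[5] = 0x3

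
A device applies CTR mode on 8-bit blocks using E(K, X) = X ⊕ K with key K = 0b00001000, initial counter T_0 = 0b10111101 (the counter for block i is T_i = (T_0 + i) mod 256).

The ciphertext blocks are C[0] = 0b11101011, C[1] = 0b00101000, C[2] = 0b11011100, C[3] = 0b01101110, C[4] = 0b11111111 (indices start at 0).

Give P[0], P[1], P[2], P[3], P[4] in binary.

P[0] = 0b01011110, P[1] = 0b10011110, P[2] = 0b01101011, P[3] = 0b10100110, P[4] = 0b00110110

CTR decryption: S_i = E(K, T_i) where T_i is the counter for block i; P_i = C_i ⊕ S_i.
P[0]: T = 0b10111101, S = E(K, T) = 0b10110101; 0b11101011 ⊕ 0b10110101 = 0b01011110.
P[1]: T = 0b10111110, S = E(K, T) = 0b10110110; 0b00101000 ⊕ 0b10110110 = 0b10011110.
P[2]: T = 0b10111111, S = E(K, T) = 0b10110111; 0b11011100 ⊕ 0b10110111 = 0b01101011.
P[3]: T = 0b11000000, S = E(K, T) = 0b11001000; 0b01101110 ⊕ 0b11001000 = 0b10100110.
P[4]: T = 0b11000001, S = E(K, T) = 0b11001001; 0b11111111 ⊕ 0b11001001 = 0b00110110.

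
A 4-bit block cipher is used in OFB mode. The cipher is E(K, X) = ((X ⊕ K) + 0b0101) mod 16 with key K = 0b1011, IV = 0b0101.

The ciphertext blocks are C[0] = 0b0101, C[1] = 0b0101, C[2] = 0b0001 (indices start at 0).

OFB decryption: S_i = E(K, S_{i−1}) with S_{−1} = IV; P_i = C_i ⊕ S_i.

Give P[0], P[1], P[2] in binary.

P[0]: S = E(K, 0b0101) = 0b0011; 0b0101 ⊕ 0b0011 = 0b0110.
P[1]: S = E(K, 0b0011) = 0b1101; 0b0101 ⊕ 0b1101 = 0b1000.
P[2]: S = E(K, 0b1101) = 0b1011; 0b0001 ⊕ 0b1011 = 0b1010.

P[0] = 0b0110, P[1] = 0b1000, P[2] = 0b1010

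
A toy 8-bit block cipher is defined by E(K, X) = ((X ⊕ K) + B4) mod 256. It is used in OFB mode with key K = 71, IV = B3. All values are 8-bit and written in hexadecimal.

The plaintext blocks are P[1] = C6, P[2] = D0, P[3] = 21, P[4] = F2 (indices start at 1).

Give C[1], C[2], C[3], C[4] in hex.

OFB encryption: S_i = E(K, S_{i−1}) with S_{0} = IV; C_i = P_i ⊕ S_i.
C[1]: S = E(K, B3) = 76; C6 ⊕ 76 = B0.
C[2]: S = E(K, 76) = BB; D0 ⊕ BB = 6B.
C[3]: S = E(K, BB) = 7E; 21 ⊕ 7E = 5F.
C[4]: S = E(K, 7E) = C3; F2 ⊕ C3 = 31.

C[1] = B0, C[2] = 6B, C[3] = 5F, C[4] = 31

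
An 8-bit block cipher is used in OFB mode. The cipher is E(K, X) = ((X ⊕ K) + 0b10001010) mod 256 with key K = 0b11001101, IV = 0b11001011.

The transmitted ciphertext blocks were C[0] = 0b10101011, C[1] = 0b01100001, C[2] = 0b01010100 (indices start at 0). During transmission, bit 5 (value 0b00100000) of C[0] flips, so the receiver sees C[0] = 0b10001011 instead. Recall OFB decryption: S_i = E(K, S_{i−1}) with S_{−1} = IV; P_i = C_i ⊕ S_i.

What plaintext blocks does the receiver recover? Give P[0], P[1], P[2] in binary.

P[0] = 0b00011011, P[1] = 0b10000110, P[2] = 0b11100000

Only C[0] changed, to 0b10001011. In OFB, a change in C_i flips the same bit in P_i only; the keystream is unaffected. Decrypting the received ciphertext:
P[0]: S = E(K, 0b11001011) = 0b10010000; 0b10001011 ⊕ 0b10010000 = 0b00011011.
P[1]: S = E(K, 0b10010000) = 0b11100111; 0b01100001 ⊕ 0b11100111 = 0b10000110.
P[2]: S = E(K, 0b11100111) = 0b10110100; 0b01010100 ⊕ 0b10110100 = 0b11100000.
Blocks that differ from the original plaintext: P[0].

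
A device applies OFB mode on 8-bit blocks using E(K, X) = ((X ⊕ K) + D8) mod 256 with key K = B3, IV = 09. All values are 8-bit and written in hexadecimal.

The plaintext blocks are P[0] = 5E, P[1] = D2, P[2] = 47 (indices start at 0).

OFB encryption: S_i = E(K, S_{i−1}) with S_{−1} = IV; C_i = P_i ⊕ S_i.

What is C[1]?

C[0]: S = E(K, 09) = 92; 5E ⊕ 92 = CC.
C[1]: S = E(K, 92) = F9; D2 ⊕ F9 = 2B.

C[1] = 2B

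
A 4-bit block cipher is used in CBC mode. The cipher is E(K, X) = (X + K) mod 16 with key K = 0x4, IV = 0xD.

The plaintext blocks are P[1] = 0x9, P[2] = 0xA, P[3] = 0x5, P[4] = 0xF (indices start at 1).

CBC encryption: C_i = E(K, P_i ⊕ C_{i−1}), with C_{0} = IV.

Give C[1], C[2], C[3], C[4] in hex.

C[1]: P[1] ⊕ 0xD = 0x4; E(K, 0x4) = 0x8.
C[2]: P[2] ⊕ 0x8 = 0x2; E(K, 0x2) = 0x6.
C[3]: P[3] ⊕ 0x6 = 0x3; E(K, 0x3) = 0x7.
C[4]: P[4] ⊕ 0x7 = 0x8; E(K, 0x8) = 0xC.

C[1] = 0x8, C[2] = 0x6, C[3] = 0x7, C[4] = 0xC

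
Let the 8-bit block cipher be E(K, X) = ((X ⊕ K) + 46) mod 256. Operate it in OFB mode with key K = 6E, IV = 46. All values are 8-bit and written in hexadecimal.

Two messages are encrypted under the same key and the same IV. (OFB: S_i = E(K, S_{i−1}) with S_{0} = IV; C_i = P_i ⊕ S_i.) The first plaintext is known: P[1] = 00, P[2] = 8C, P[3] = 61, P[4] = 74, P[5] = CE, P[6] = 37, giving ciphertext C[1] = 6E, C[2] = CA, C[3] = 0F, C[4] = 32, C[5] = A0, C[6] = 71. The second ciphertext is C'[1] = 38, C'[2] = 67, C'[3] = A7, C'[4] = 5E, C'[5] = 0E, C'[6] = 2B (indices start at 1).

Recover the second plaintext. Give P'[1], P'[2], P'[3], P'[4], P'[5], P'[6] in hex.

In OFB with a reused IV, both messages share the same keystream S_i, so C_i ⊕ C'_i = P_i ⊕ P'_i and thus P'_i = P_i ⊕ C_i ⊕ C'_i.
P'[1]: 00 ⊕ 6E ⊕ 38 = 56.
P'[2]: 8C ⊕ CA ⊕ 67 = 21.
P'[3]: 61 ⊕ 0F ⊕ A7 = C9.
P'[4]: 74 ⊕ 32 ⊕ 5E = 18.
P'[5]: CE ⊕ A0 ⊕ 0E = 60.
P'[6]: 37 ⊕ 71 ⊕ 2B = 6D.

P'[1] = 56, P'[2] = 21, P'[3] = C9, P'[4] = 18, P'[5] = 60, P'[6] = 6D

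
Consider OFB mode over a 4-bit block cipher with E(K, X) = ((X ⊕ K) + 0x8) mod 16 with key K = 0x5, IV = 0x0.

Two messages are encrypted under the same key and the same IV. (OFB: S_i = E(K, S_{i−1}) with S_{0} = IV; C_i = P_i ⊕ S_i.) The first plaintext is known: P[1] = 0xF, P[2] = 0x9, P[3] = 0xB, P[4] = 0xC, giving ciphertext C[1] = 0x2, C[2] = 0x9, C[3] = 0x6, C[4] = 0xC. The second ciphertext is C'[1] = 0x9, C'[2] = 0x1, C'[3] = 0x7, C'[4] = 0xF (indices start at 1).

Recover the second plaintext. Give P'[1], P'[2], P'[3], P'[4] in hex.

P'[1] = 0x4, P'[2] = 0x1, P'[3] = 0xA, P'[4] = 0xF

In OFB with a reused IV, both messages share the same keystream S_i, so C_i ⊕ C'_i = P_i ⊕ P'_i and thus P'_i = P_i ⊕ C_i ⊕ C'_i.
P'[1]: 0xF ⊕ 0x2 ⊕ 0x9 = 0x4.
P'[2]: 0x9 ⊕ 0x9 ⊕ 0x1 = 0x1.
P'[3]: 0xB ⊕ 0x6 ⊕ 0x7 = 0xA.
P'[4]: 0xC ⊕ 0xC ⊕ 0xF = 0xF.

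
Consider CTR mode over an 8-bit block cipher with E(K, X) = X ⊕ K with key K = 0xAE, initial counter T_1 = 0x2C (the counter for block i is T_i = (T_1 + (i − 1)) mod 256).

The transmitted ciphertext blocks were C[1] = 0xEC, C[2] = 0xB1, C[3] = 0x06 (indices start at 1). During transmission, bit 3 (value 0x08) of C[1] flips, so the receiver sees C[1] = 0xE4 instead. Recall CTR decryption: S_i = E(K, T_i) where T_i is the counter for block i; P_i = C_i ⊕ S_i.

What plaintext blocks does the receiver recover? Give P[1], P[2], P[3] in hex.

P[1] = 0x66, P[2] = 0x32, P[3] = 0x86

Only C[1] changed, to 0xE4. In CTR, a change in C_i flips the same bit in P_i only; the keystream is unaffected. Decrypting the received ciphertext:
P[1]: T = 0x2C, S = E(K, T) = 0x82; 0xE4 ⊕ 0x82 = 0x66.
P[2]: T = 0x2D, S = E(K, T) = 0x83; 0xB1 ⊕ 0x83 = 0x32.
P[3]: T = 0x2E, S = E(K, T) = 0x80; 0x06 ⊕ 0x80 = 0x86.
Blocks that differ from the original plaintext: P[1].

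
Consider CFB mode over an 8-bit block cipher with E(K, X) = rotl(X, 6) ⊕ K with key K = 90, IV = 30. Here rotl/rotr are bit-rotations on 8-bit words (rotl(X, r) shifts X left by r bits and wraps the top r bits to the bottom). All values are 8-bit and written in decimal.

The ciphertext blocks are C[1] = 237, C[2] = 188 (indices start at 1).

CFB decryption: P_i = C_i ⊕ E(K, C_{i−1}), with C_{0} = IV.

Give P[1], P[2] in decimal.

P[1] = 48, P[2] = 157

P[1]: E(K, 30) = 221; 237 ⊕ 221 = 48.
P[2]: E(K, 237) = 33; 188 ⊕ 33 = 157.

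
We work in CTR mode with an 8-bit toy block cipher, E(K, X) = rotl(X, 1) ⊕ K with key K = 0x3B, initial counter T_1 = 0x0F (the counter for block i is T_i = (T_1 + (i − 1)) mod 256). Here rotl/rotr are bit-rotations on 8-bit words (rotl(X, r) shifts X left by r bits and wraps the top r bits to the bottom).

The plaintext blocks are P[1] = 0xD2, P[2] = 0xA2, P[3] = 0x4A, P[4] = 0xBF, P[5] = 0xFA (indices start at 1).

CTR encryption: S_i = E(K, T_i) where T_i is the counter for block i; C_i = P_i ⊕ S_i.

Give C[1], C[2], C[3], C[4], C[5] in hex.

C[1] = 0xF7, C[2] = 0xB9, C[3] = 0x53, C[4] = 0xA0, C[5] = 0xE7

C[1]: T = 0x0F, S = E(K, T) = 0x25; 0xD2 ⊕ 0x25 = 0xF7.
C[2]: T = 0x10, S = E(K, T) = 0x1B; 0xA2 ⊕ 0x1B = 0xB9.
C[3]: T = 0x11, S = E(K, T) = 0x19; 0x4A ⊕ 0x19 = 0x53.
C[4]: T = 0x12, S = E(K, T) = 0x1F; 0xBF ⊕ 0x1F = 0xA0.
C[5]: T = 0x13, S = E(K, T) = 0x1D; 0xFA ⊕ 0x1D = 0xE7.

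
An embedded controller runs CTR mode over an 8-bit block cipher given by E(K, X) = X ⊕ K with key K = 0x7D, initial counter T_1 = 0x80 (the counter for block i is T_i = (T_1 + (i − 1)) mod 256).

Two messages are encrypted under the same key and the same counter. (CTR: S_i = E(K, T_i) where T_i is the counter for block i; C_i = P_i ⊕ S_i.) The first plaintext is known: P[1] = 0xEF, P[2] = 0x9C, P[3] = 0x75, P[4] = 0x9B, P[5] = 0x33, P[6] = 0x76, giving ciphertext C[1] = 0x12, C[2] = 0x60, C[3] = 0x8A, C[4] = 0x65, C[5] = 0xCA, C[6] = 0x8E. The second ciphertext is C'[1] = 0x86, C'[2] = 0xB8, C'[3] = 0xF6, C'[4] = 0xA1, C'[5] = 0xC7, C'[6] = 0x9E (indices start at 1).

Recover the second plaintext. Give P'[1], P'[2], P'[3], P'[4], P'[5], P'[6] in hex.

P'[1] = 0x7B, P'[2] = 0x44, P'[3] = 0x09, P'[4] = 0x5F, P'[5] = 0x3E, P'[6] = 0x66

In CTR with a reused counter, both messages share the same keystream S_i, so C_i ⊕ C'_i = P_i ⊕ P'_i and thus P'_i = P_i ⊕ C_i ⊕ C'_i.
P'[1]: 0xEF ⊕ 0x12 ⊕ 0x86 = 0x7B.
P'[2]: 0x9C ⊕ 0x60 ⊕ 0xB8 = 0x44.
P'[3]: 0x75 ⊕ 0x8A ⊕ 0xF6 = 0x09.
P'[4]: 0x9B ⊕ 0x65 ⊕ 0xA1 = 0x5F.
P'[5]: 0x33 ⊕ 0xCA ⊕ 0xC7 = 0x3E.
P'[6]: 0x76 ⊕ 0x8E ⊕ 0x9E = 0x66.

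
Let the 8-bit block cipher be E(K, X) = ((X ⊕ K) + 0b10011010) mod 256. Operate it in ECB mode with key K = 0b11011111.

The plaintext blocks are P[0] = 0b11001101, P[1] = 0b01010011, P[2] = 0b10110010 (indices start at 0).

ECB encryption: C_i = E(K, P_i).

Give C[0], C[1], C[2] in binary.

C[0]: E(K, 0b11001101) = 0b10101100.
C[1]: E(K, 0b01010011) = 0b00100110.
C[2]: E(K, 0b10110010) = 0b00000111.

C[0] = 0b10101100, C[1] = 0b00100110, C[2] = 0b00000111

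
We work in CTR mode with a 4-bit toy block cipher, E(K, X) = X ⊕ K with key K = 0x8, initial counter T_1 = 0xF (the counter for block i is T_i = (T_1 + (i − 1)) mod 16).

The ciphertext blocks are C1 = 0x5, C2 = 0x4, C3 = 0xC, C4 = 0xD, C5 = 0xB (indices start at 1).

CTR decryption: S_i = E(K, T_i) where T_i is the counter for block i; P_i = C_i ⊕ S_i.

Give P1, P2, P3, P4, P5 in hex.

P1: T = 0xF, S = E(K, T) = 0x7; 0x5 ⊕ 0x7 = 0x2.
P2: T = 0x0, S = E(K, T) = 0x8; 0x4 ⊕ 0x8 = 0xC.
P3: T = 0x1, S = E(K, T) = 0x9; 0xC ⊕ 0x9 = 0x5.
P4: T = 0x2, S = E(K, T) = 0xA; 0xD ⊕ 0xA = 0x7.
P5: T = 0x3, S = E(K, T) = 0xB; 0xB ⊕ 0xB = 0x0.

P1 = 0x2, P2 = 0xC, P3 = 0x5, P4 = 0x7, P5 = 0x0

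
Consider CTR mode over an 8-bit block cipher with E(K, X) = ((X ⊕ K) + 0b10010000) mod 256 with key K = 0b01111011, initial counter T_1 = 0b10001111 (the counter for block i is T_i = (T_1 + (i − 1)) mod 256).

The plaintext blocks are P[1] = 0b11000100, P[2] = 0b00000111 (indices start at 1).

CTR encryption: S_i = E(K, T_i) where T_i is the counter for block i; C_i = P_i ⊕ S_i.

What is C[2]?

C[1]: T = 0b10001111, S = E(K, T) = 0b10000100; 0b11000100 ⊕ 0b10000100 = 0b01000000.
C[2]: T = 0b10010000, S = E(K, T) = 0b01111011; 0b00000111 ⊕ 0b01111011 = 0b01111100.

C[2] = 0b01111100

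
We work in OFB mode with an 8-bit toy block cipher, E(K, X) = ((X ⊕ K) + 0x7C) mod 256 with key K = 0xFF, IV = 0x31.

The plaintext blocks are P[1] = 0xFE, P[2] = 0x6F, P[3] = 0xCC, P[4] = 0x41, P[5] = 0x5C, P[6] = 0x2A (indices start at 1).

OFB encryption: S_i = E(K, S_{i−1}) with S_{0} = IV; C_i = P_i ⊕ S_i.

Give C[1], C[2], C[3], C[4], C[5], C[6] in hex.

C[1] = 0xB4, C[2] = 0x5E, C[3] = 0x86, C[4] = 0x70, C[5] = 0x16, C[6] = 0x1B

C[1]: S = E(K, 0x31) = 0x4A; 0xFE ⊕ 0x4A = 0xB4.
C[2]: S = E(K, 0x4A) = 0x31; 0x6F ⊕ 0x31 = 0x5E.
C[3]: S = E(K, 0x31) = 0x4A; 0xCC ⊕ 0x4A = 0x86.
C[4]: S = E(K, 0x4A) = 0x31; 0x41 ⊕ 0x31 = 0x70.
C[5]: S = E(K, 0x31) = 0x4A; 0x5C ⊕ 0x4A = 0x16.
C[6]: S = E(K, 0x4A) = 0x31; 0x2A ⊕ 0x31 = 0x1B.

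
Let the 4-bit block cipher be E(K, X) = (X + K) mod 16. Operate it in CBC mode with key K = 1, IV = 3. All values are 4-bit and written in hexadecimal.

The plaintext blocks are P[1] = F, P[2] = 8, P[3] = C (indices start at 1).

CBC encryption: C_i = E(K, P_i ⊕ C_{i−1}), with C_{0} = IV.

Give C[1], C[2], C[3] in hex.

C[1]: P[1] ⊕ 3 = C; E(K, C) = D.
C[2]: P[2] ⊕ D = 5; E(K, 5) = 6.
C[3]: P[3] ⊕ 6 = A; E(K, A) = B.

C[1] = D, C[2] = 6, C[3] = B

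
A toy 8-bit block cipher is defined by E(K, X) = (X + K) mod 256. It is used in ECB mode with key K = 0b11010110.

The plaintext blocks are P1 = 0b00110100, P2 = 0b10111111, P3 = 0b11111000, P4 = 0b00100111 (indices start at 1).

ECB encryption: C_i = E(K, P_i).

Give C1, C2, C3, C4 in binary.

C1 = 0b00001010, C2 = 0b10010101, C3 = 0b11001110, C4 = 0b11111101

C1: E(K, 0b00110100) = 0b00001010.
C2: E(K, 0b10111111) = 0b10010101.
C3: E(K, 0b11111000) = 0b11001110.
C4: E(K, 0b00100111) = 0b11111101.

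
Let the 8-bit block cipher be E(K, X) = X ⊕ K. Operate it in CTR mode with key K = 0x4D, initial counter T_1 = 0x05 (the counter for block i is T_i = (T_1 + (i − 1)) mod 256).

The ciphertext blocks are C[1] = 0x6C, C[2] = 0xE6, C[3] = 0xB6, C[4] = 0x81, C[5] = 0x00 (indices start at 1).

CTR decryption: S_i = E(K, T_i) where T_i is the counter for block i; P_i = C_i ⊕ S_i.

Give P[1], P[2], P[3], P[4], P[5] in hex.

P[1]: T = 0x05, S = E(K, T) = 0x48; 0x6C ⊕ 0x48 = 0x24.
P[2]: T = 0x06, S = E(K, T) = 0x4B; 0xE6 ⊕ 0x4B = 0xAD.
P[3]: T = 0x07, S = E(K, T) = 0x4A; 0xB6 ⊕ 0x4A = 0xFC.
P[4]: T = 0x08, S = E(K, T) = 0x45; 0x81 ⊕ 0x45 = 0xC4.
P[5]: T = 0x09, S = E(K, T) = 0x44; 0x00 ⊕ 0x44 = 0x44.

P[1] = 0x24, P[2] = 0xAD, P[3] = 0xFC, P[4] = 0xC4, P[5] = 0x44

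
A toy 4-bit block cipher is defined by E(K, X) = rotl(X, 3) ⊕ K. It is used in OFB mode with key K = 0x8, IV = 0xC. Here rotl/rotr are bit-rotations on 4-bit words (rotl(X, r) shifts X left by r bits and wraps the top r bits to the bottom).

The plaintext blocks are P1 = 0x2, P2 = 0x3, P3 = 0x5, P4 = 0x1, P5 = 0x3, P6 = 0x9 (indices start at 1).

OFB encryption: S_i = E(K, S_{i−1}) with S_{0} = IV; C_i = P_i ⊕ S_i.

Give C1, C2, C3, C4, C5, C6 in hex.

C1 = 0xC, C2 = 0xC, C3 = 0x2, C4 = 0x2, C5 = 0x2, C6 = 0x9

C1: S = E(K, 0xC) = 0xE; 0x2 ⊕ 0xE = 0xC.
C2: S = E(K, 0xE) = 0xF; 0x3 ⊕ 0xF = 0xC.
C3: S = E(K, 0xF) = 0x7; 0x5 ⊕ 0x7 = 0x2.
C4: S = E(K, 0x7) = 0x3; 0x1 ⊕ 0x3 = 0x2.
C5: S = E(K, 0x3) = 0x1; 0x3 ⊕ 0x1 = 0x2.
C6: S = E(K, 0x1) = 0x0; 0x9 ⊕ 0x0 = 0x9.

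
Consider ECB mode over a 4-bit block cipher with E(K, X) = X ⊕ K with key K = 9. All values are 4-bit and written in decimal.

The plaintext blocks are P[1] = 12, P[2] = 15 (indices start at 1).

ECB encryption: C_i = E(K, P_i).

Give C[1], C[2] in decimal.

C[1] = 5, C[2] = 6

C[1]: E(K, 12) = 5.
C[2]: E(K, 15) = 6.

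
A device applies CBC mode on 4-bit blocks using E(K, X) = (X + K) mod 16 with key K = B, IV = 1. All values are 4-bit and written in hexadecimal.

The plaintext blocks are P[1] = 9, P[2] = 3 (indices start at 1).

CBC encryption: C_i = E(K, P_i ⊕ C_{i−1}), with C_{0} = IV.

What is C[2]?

C[1]: P[1] ⊕ 1 = 8; E(K, 8) = 3.
C[2]: P[2] ⊕ 3 = 0; E(K, 0) = B.

C[2] = B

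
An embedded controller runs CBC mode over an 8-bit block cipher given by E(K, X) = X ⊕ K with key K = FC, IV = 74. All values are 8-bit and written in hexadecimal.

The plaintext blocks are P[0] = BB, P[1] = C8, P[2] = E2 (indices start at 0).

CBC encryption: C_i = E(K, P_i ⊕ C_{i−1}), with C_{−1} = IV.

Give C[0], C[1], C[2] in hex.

C[0]: P[0] ⊕ 74 = CF; E(K, CF) = 33.
C[1]: P[1] ⊕ 33 = FB; E(K, FB) = 07.
C[2]: P[2] ⊕ 07 = E5; E(K, E5) = 19.

C[0] = 33, C[1] = 07, C[2] = 19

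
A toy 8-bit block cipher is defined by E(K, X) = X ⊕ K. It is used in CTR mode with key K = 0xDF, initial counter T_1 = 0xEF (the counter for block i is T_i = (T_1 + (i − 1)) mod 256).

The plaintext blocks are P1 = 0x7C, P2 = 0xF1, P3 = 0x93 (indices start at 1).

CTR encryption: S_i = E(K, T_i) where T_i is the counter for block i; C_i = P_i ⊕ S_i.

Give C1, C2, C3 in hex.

C1 = 0x4C, C2 = 0xDE, C3 = 0xBD

C1: T = 0xEF, S = E(K, T) = 0x30; 0x7C ⊕ 0x30 = 0x4C.
C2: T = 0xF0, S = E(K, T) = 0x2F; 0xF1 ⊕ 0x2F = 0xDE.
C3: T = 0xF1, S = E(K, T) = 0x2E; 0x93 ⊕ 0x2E = 0xBD.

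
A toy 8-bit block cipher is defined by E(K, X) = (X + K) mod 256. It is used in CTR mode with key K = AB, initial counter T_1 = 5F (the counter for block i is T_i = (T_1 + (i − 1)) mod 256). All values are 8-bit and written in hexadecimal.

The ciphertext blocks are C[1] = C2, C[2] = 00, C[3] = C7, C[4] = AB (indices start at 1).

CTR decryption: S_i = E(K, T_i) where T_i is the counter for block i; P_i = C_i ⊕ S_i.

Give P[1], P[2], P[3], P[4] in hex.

P[1] = C8, P[2] = 0B, P[3] = CB, P[4] = A6

P[1]: T = 5F, S = E(K, T) = 0A; C2 ⊕ 0A = C8.
P[2]: T = 60, S = E(K, T) = 0B; 00 ⊕ 0B = 0B.
P[3]: T = 61, S = E(K, T) = 0C; C7 ⊕ 0C = CB.
P[4]: T = 62, S = E(K, T) = 0D; AB ⊕ 0D = A6.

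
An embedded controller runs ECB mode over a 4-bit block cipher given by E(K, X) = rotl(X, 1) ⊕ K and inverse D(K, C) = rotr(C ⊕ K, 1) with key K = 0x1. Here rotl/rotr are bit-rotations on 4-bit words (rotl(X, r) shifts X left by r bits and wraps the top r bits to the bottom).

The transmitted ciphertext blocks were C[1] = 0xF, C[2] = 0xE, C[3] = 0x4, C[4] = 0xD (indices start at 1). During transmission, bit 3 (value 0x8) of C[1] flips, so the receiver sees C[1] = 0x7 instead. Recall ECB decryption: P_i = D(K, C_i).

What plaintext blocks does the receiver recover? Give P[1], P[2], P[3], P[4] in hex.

Only C[1] changed, to 0x7. In ECB, a change in C_i affects only P_i. Decrypting the received ciphertext:
P[1]: D(K, 0x7) = 0x3.
P[2]: D(K, 0xE) = 0xF.
P[3]: D(K, 0x4) = 0xA.
P[4]: D(K, 0xD) = 0x6.
Blocks that differ from the original plaintext: P[1].

P[1] = 0x3, P[2] = 0xF, P[3] = 0xA, P[4] = 0x6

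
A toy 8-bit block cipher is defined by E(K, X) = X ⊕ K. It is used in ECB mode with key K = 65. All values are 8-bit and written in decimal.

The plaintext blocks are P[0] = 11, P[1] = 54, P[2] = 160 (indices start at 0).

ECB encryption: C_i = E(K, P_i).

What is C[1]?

C[1] = 119

C[1]: E(K, 54) = 119.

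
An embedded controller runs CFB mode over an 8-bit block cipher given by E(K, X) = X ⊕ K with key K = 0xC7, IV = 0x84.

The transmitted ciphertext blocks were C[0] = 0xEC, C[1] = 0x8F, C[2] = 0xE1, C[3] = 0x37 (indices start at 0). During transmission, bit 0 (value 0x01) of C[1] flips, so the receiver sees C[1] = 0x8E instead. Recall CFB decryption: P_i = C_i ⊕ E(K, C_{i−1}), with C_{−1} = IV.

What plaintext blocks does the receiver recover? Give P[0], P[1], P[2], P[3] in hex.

Only C[1] changed, to 0x8E. In CFB, a change in C_i flips the same bit in P_i and garbles P_{i+1}. Decrypting the received ciphertext:
P[0]: E(K, 0x84) = 0x43; 0xEC ⊕ 0x43 = 0xAF.
P[1]: E(K, 0xEC) = 0x2B; 0x8E ⊕ 0x2B = 0xA5.
P[2]: E(K, 0x8E) = 0x49; 0xE1 ⊕ 0x49 = 0xA8.
P[3]: E(K, 0xE1) = 0x26; 0x37 ⊕ 0x26 = 0x11.
Blocks that differ from the original plaintext: P[1], P[2].

P[0] = 0xAF, P[1] = 0xA5, P[2] = 0xA8, P[3] = 0x11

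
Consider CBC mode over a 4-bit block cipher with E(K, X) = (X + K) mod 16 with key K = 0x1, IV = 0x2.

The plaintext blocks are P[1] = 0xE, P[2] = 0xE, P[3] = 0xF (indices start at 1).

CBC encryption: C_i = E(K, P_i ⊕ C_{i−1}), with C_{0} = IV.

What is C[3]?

C[1]: P[1] ⊕ 0x2 = 0xC; E(K, 0xC) = 0xD.
C[2]: P[2] ⊕ 0xD = 0x3; E(K, 0x3) = 0x4.
C[3]: P[3] ⊕ 0x4 = 0xB; E(K, 0xB) = 0xC.

C[3] = 0xC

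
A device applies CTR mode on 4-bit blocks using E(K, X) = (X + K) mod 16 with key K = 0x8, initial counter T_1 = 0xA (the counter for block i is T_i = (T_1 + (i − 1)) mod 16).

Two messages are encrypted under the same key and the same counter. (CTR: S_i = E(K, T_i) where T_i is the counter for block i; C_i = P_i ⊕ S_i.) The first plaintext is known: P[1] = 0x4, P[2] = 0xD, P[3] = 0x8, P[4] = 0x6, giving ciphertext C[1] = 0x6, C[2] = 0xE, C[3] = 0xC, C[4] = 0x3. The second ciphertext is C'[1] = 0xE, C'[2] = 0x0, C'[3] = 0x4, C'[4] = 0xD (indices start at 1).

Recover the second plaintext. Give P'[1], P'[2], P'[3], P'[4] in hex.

P'[1] = 0xC, P'[2] = 0x3, P'[3] = 0x0, P'[4] = 0x8

In CTR with a reused counter, both messages share the same keystream S_i, so C_i ⊕ C'_i = P_i ⊕ P'_i and thus P'_i = P_i ⊕ C_i ⊕ C'_i.
P'[1]: 0x4 ⊕ 0x6 ⊕ 0xE = 0xC.
P'[2]: 0xD ⊕ 0xE ⊕ 0x0 = 0x3.
P'[3]: 0x8 ⊕ 0xC ⊕ 0x4 = 0x0.
P'[4]: 0x6 ⊕ 0x3 ⊕ 0xD = 0x8.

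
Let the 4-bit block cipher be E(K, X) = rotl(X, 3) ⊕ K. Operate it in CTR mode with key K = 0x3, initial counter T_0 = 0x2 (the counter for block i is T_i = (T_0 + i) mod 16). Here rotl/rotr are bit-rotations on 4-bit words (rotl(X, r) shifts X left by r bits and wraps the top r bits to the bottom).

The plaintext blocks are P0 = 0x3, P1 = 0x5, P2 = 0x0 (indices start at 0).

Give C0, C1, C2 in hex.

CTR encryption: S_i = E(K, T_i) where T_i is the counter for block i; C_i = P_i ⊕ S_i.
C0: T = 0x2, S = E(K, T) = 0x2; 0x3 ⊕ 0x2 = 0x1.
C1: T = 0x3, S = E(K, T) = 0xA; 0x5 ⊕ 0xA = 0xF.
C2: T = 0x4, S = E(K, T) = 0x1; 0x0 ⊕ 0x1 = 0x1.

C0 = 0x1, C1 = 0xF, C2 = 0x1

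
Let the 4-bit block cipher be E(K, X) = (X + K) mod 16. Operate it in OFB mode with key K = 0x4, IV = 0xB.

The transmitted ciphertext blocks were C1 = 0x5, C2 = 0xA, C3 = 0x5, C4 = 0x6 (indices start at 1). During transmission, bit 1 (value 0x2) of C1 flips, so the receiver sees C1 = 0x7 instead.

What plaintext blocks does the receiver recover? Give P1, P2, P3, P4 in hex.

P1 = 0x8, P2 = 0x9, P3 = 0x2, P4 = 0xD

OFB decryption: S_i = E(K, S_{i−1}) with S_{0} = IV; P_i = C_i ⊕ S_i.
Only C1 changed, to 0x7. In OFB, a change in C_i flips the same bit in P_i only; the keystream is unaffected. Decrypting the received ciphertext:
P1: S = E(K, 0xB) = 0xF; 0x7 ⊕ 0xF = 0x8.
P2: S = E(K, 0xF) = 0x3; 0xA ⊕ 0x3 = 0x9.
P3: S = E(K, 0x3) = 0x7; 0x5 ⊕ 0x7 = 0x2.
P4: S = E(K, 0x7) = 0xB; 0x6 ⊕ 0xB = 0xD.
Blocks that differ from the original plaintext: P1.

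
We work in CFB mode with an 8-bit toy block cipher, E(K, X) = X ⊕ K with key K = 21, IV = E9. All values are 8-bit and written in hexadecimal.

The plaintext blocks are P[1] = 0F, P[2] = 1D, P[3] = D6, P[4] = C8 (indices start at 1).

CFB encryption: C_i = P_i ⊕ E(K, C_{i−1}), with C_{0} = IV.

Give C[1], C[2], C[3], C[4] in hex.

C[1] = C7, C[2] = FB, C[3] = 0C, C[4] = E5

C[1]: E(K, E9) = C8; 0F ⊕ C8 = C7.
C[2]: E(K, C7) = E6; 1D ⊕ E6 = FB.
C[3]: E(K, FB) = DA; D6 ⊕ DA = 0C.
C[4]: E(K, 0C) = 2D; C8 ⊕ 2D = E5.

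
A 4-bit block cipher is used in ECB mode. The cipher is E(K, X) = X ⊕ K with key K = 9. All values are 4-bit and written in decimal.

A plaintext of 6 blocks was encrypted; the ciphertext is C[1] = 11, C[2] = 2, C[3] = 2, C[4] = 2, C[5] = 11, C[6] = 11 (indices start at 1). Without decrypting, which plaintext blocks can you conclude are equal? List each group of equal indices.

ECB encrypts each block independently with the same key, so equal ciphertext blocks imply equal plaintext blocks.
C[1] = C[5] = C[6] = 11, so P[1] = P[5] = P[6].
C[2] = C[3] = C[4] = 2, so P[2] = P[3] = P[4].

P[1] = P[5] = P[6]; P[2] = P[3] = P[4]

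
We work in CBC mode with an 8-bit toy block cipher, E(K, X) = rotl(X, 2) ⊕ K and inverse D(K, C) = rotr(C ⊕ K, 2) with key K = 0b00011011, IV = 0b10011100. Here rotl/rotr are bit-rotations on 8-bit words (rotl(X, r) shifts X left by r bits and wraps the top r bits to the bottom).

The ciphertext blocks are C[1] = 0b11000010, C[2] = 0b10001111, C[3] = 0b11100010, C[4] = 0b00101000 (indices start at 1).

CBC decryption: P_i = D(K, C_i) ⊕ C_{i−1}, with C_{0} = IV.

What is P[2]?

P[2]: D(K, 0b10001111) = 0b00100101; 0b00100101 ⊕ 0b11000010 = 0b11100111.

P[2] = 0b11100111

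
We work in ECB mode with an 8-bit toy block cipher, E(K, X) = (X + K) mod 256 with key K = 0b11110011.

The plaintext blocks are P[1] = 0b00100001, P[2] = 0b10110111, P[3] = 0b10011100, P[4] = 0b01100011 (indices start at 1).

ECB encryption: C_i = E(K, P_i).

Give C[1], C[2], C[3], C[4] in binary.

C[1] = 0b00010100, C[2] = 0b10101010, C[3] = 0b10001111, C[4] = 0b01010110

C[1]: E(K, 0b00100001) = 0b00010100.
C[2]: E(K, 0b10110111) = 0b10101010.
C[3]: E(K, 0b10011100) = 0b10001111.
C[4]: E(K, 0b01100011) = 0b01010110.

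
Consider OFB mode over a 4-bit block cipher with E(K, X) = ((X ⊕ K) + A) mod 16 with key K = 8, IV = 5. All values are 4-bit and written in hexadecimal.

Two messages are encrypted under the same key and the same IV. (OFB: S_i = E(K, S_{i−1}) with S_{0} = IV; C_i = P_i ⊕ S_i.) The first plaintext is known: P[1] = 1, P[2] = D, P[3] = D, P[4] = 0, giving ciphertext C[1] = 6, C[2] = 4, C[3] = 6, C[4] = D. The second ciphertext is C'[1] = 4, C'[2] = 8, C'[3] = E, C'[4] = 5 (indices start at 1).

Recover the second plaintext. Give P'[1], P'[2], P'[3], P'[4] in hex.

P'[1] = 3, P'[2] = 1, P'[3] = 5, P'[4] = 8

In OFB with a reused IV, both messages share the same keystream S_i, so C_i ⊕ C'_i = P_i ⊕ P'_i and thus P'_i = P_i ⊕ C_i ⊕ C'_i.
P'[1]: 1 ⊕ 6 ⊕ 4 = 3.
P'[2]: D ⊕ 4 ⊕ 8 = 1.
P'[3]: D ⊕ 6 ⊕ E = 5.
P'[4]: 0 ⊕ D ⊕ 5 = 8.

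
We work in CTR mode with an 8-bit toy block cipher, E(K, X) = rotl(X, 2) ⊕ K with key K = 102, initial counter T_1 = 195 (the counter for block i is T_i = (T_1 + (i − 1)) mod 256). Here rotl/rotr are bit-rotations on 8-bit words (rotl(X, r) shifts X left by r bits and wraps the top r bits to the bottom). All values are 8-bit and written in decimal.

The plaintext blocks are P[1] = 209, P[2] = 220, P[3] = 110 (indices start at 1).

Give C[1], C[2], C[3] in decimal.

C[1] = 184, C[2] = 169, C[3] = 31

CTR encryption: S_i = E(K, T_i) where T_i is the counter for block i; C_i = P_i ⊕ S_i.
C[1]: T = 195, S = E(K, T) = 105; 209 ⊕ 105 = 184.
C[2]: T = 196, S = E(K, T) = 117; 220 ⊕ 117 = 169.
C[3]: T = 197, S = E(K, T) = 113; 110 ⊕ 113 = 31.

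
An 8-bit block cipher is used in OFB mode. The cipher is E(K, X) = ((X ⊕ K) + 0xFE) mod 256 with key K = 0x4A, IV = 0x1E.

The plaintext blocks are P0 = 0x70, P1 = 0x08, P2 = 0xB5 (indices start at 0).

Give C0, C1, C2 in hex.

OFB encryption: S_i = E(K, S_{i−1}) with S_{−1} = IV; C_i = P_i ⊕ S_i.
C0: S = E(K, 0x1E) = 0x52; 0x70 ⊕ 0x52 = 0x22.
C1: S = E(K, 0x52) = 0x16; 0x08 ⊕ 0x16 = 0x1E.
C2: S = E(K, 0x16) = 0x5A; 0xB5 ⊕ 0x5A = 0xEF.

C0 = 0x22, C1 = 0x1E, C2 = 0xEF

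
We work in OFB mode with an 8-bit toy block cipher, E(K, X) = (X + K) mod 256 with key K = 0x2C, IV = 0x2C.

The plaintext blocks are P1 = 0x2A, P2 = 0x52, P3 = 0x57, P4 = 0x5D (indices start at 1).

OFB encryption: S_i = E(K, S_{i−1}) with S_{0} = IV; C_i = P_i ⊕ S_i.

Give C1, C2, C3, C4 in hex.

C1 = 0x72, C2 = 0xD6, C3 = 0xE7, C4 = 0x81

C1: S = E(K, 0x2C) = 0x58; 0x2A ⊕ 0x58 = 0x72.
C2: S = E(K, 0x58) = 0x84; 0x52 ⊕ 0x84 = 0xD6.
C3: S = E(K, 0x84) = 0xB0; 0x57 ⊕ 0xB0 = 0xE7.
C4: S = E(K, 0xB0) = 0xDC; 0x5D ⊕ 0xDC = 0x81.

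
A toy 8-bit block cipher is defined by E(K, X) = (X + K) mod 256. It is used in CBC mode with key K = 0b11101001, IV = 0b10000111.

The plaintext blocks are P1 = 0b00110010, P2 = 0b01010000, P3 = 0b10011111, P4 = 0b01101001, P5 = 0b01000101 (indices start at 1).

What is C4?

C4 = 0b01100001

CBC encryption: C_i = E(K, P_i ⊕ C_{i−1}), with C_{0} = IV.
C1: P1 ⊕ 0b10000111 = 0b10110101; E(K, 0b10110101) = 0b10011110.
C2: P2 ⊕ 0b10011110 = 0b11001110; E(K, 0b11001110) = 0b10110111.
C3: P3 ⊕ 0b10110111 = 0b00101000; E(K, 0b00101000) = 0b00010001.
C4: P4 ⊕ 0b00010001 = 0b01111000; E(K, 0b01111000) = 0b01100001.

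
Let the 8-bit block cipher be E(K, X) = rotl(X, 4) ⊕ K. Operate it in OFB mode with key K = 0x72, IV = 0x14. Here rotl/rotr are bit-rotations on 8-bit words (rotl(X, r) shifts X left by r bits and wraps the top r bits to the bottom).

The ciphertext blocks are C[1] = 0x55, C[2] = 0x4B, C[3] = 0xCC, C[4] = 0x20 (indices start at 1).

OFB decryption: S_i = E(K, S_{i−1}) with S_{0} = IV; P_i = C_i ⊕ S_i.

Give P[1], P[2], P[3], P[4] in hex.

P[1]: S = E(K, 0x14) = 0x33; 0x55 ⊕ 0x33 = 0x66.
P[2]: S = E(K, 0x33) = 0x41; 0x4B ⊕ 0x41 = 0x0A.
P[3]: S = E(K, 0x41) = 0x66; 0xCC ⊕ 0x66 = 0xAA.
P[4]: S = E(K, 0x66) = 0x14; 0x20 ⊕ 0x14 = 0x34.

P[1] = 0x66, P[2] = 0x0A, P[3] = 0xAA, P[4] = 0x34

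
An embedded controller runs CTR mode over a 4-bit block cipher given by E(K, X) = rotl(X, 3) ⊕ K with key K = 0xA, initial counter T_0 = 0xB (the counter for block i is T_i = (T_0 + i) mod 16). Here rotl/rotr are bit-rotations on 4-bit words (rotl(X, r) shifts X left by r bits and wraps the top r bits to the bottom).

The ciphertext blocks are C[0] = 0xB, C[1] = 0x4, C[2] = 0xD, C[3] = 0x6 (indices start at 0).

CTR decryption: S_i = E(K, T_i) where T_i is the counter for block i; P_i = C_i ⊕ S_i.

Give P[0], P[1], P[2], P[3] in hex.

P[0] = 0xC, P[1] = 0x8, P[2] = 0x9, P[3] = 0xB

P[0]: T = 0xB, S = E(K, T) = 0x7; 0xB ⊕ 0x7 = 0xC.
P[1]: T = 0xC, S = E(K, T) = 0xC; 0x4 ⊕ 0xC = 0x8.
P[2]: T = 0xD, S = E(K, T) = 0x4; 0xD ⊕ 0x4 = 0x9.
P[3]: T = 0xE, S = E(K, T) = 0xD; 0x6 ⊕ 0xD = 0xB.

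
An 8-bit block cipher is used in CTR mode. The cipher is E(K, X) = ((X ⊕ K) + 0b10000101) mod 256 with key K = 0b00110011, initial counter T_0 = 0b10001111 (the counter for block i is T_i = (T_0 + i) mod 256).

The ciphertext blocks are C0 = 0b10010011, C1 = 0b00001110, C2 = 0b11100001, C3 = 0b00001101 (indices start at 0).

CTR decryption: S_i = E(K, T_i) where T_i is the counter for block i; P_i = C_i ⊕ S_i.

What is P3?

P3 = 0b00101011

P3: T = 0b10010010, S = E(K, T) = 0b00100110; 0b00001101 ⊕ 0b00100110 = 0b00101011.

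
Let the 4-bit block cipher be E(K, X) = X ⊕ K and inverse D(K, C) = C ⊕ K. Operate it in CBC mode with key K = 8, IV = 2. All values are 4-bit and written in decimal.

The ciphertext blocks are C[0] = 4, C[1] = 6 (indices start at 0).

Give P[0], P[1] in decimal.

CBC decryption: P_i = D(K, C_i) ⊕ C_{i−1}, with C_{−1} = IV.
P[0]: D(K, 4) = 12; 12 ⊕ 2 = 14.
P[1]: D(K, 6) = 14; 14 ⊕ 4 = 10.

P[0] = 14, P[1] = 10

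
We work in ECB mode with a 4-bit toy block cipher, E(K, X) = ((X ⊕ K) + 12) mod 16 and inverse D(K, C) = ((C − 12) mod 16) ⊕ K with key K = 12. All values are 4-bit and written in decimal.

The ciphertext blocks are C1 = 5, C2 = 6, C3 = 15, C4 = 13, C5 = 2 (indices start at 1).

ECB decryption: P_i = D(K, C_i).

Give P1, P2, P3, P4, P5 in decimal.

P1: D(K, 5) = 5.
P2: D(K, 6) = 6.
P3: D(K, 15) = 15.
P4: D(K, 13) = 13.
P5: D(K, 2) = 10.

P1 = 5, P2 = 6, P3 = 15, P4 = 13, P5 = 10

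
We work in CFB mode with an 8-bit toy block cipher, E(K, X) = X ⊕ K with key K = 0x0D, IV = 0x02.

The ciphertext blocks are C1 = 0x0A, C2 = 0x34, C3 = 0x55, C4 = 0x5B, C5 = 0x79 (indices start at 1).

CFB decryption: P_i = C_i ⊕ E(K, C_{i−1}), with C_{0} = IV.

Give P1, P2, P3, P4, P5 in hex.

P1 = 0x05, P2 = 0x33, P3 = 0x6C, P4 = 0x03, P5 = 0x2F

P1: E(K, 0x02) = 0x0F; 0x0A ⊕ 0x0F = 0x05.
P2: E(K, 0x0A) = 0x07; 0x34 ⊕ 0x07 = 0x33.
P3: E(K, 0x34) = 0x39; 0x55 ⊕ 0x39 = 0x6C.
P4: E(K, 0x55) = 0x58; 0x5B ⊕ 0x58 = 0x03.
P5: E(K, 0x5B) = 0x56; 0x79 ⊕ 0x56 = 0x2F.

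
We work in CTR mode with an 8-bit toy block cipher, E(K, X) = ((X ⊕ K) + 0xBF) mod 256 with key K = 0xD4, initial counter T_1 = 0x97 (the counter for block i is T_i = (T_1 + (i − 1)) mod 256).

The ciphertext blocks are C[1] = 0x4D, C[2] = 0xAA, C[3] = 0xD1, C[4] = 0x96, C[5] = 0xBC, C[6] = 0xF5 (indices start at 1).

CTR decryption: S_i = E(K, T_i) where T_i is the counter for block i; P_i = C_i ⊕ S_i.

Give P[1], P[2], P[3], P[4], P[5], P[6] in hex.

P[1]: T = 0x97, S = E(K, T) = 0x02; 0x4D ⊕ 0x02 = 0x4F.
P[2]: T = 0x98, S = E(K, T) = 0x0B; 0xAA ⊕ 0x0B = 0xA1.
P[3]: T = 0x99, S = E(K, T) = 0x0C; 0xD1 ⊕ 0x0C = 0xDD.
P[4]: T = 0x9A, S = E(K, T) = 0x0D; 0x96 ⊕ 0x0D = 0x9B.
P[5]: T = 0x9B, S = E(K, T) = 0x0E; 0xBC ⊕ 0x0E = 0xB2.
P[6]: T = 0x9C, S = E(K, T) = 0x07; 0xF5 ⊕ 0x07 = 0xF2.

P[1] = 0x4F, P[2] = 0xA1, P[3] = 0xDD, P[4] = 0x9B, P[5] = 0xB2, P[6] = 0xF2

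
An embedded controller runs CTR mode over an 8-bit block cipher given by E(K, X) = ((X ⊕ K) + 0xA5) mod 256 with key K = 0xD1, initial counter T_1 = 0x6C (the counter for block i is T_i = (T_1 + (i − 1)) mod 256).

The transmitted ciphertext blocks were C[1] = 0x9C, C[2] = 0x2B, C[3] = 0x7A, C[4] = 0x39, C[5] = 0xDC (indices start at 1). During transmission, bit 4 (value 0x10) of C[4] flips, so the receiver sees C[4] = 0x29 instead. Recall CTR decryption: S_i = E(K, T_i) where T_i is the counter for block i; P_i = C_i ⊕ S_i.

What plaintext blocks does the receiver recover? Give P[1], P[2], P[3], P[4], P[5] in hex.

Only C[4] changed, to 0x29. In CTR, a change in C_i flips the same bit in P_i only; the keystream is unaffected. Decrypting the received ciphertext:
P[1]: T = 0x6C, S = E(K, T) = 0x62; 0x9C ⊕ 0x62 = 0xFE.
P[2]: T = 0x6D, S = E(K, T) = 0x61; 0x2B ⊕ 0x61 = 0x4A.
P[3]: T = 0x6E, S = E(K, T) = 0x64; 0x7A ⊕ 0x64 = 0x1E.
P[4]: T = 0x6F, S = E(K, T) = 0x63; 0x29 ⊕ 0x63 = 0x4A.
P[5]: T = 0x70, S = E(K, T) = 0x46; 0xDC ⊕ 0x46 = 0x9A.
Blocks that differ from the original plaintext: P[4].

P[1] = 0xFE, P[2] = 0x4A, P[3] = 0x1E, P[4] = 0x4A, P[5] = 0x9A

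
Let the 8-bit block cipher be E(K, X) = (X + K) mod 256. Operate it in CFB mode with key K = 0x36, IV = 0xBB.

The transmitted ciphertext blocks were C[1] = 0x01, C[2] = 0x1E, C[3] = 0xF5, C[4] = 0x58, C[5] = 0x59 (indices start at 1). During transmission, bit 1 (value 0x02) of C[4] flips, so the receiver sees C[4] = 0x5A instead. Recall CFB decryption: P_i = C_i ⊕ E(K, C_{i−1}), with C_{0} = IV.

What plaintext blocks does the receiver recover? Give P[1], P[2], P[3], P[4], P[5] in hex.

Only C[4] changed, to 0x5A. In CFB, a change in C_i flips the same bit in P_i and garbles P_{i+1}. Decrypting the received ciphertext:
P[1]: E(K, 0xBB) = 0xF1; 0x01 ⊕ 0xF1 = 0xF0.
P[2]: E(K, 0x01) = 0x37; 0x1E ⊕ 0x37 = 0x29.
P[3]: E(K, 0x1E) = 0x54; 0xF5 ⊕ 0x54 = 0xA1.
P[4]: E(K, 0xF5) = 0x2B; 0x5A ⊕ 0x2B = 0x71.
P[5]: E(K, 0x5A) = 0x90; 0x59 ⊕ 0x90 = 0xC9.
Blocks that differ from the original plaintext: P[4], P[5].

P[1] = 0xF0, P[2] = 0x29, P[3] = 0xA1, P[4] = 0x71, P[5] = 0xC9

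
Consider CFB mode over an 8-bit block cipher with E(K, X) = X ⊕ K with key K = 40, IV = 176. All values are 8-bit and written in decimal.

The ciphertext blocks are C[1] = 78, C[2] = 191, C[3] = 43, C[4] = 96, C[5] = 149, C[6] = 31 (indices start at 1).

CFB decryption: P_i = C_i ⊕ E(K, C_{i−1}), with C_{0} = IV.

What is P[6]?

P[6] = 162

P[6]: E(K, 149) = 189; 31 ⊕ 189 = 162.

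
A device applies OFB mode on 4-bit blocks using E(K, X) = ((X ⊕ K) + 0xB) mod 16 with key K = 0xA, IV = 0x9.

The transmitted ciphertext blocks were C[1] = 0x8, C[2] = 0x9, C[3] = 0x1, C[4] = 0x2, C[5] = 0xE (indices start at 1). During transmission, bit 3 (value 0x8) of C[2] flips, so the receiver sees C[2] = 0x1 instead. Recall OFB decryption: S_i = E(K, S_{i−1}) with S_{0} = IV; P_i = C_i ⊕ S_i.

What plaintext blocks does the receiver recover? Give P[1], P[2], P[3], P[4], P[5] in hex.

P[1] = 0x6, P[2] = 0xE, P[3] = 0x1, P[4] = 0x7, P[5] = 0x4

Only C[2] changed, to 0x1. In OFB, a change in C_i flips the same bit in P_i only; the keystream is unaffected. Decrypting the received ciphertext:
P[1]: S = E(K, 0x9) = 0xE; 0x8 ⊕ 0xE = 0x6.
P[2]: S = E(K, 0xE) = 0xF; 0x1 ⊕ 0xF = 0xE.
P[3]: S = E(K, 0xF) = 0x0; 0x1 ⊕ 0x0 = 0x1.
P[4]: S = E(K, 0x0) = 0x5; 0x2 ⊕ 0x5 = 0x7.
P[5]: S = E(K, 0x5) = 0xA; 0xE ⊕ 0xA = 0x4.
Blocks that differ from the original plaintext: P[2].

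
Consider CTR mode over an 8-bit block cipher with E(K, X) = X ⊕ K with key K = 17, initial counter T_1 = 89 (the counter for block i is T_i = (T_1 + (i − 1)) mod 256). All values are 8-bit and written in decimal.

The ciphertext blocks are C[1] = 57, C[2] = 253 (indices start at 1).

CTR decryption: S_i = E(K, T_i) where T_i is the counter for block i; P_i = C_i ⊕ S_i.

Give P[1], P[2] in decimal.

P[1] = 113, P[2] = 182

P[1]: T = 89, S = E(K, T) = 72; 57 ⊕ 72 = 113.
P[2]: T = 90, S = E(K, T) = 75; 253 ⊕ 75 = 182.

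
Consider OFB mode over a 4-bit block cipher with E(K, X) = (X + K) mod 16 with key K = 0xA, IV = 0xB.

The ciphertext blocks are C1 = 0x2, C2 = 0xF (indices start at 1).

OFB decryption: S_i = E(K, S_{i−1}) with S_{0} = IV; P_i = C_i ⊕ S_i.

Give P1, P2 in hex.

P1 = 0x7, P2 = 0x0

P1: S = E(K, 0xB) = 0x5; 0x2 ⊕ 0x5 = 0x7.
P2: S = E(K, 0x5) = 0xF; 0xF ⊕ 0xF = 0x0.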